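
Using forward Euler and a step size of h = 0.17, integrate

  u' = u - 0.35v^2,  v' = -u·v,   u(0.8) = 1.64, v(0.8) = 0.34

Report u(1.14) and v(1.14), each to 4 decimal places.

2.2334, 0.1655

Euler on (u,v): u_{n+1} = u_n + h·u', v_{n+1} = v_n + h·v'.
0.800000: (1.640000, 0.340000); f=(1.599540, -0.557600) → (1.911922, 0.245208)
0.970000: (1.911922, 0.245208); f=(1.890877, -0.468819) → (2.233371, 0.165509)
(u(1.14), v(1.14)) ≈ (2.2334, 0.1655)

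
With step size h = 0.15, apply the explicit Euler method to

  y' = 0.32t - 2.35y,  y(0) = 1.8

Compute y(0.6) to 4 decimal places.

Euler: y_{n+1} = y_n + h·f(t_n, y_n).
t=0.000000, y=1.800000: f=-4.230000 → y ← 1.800000 + 0.15·(-4.230000) = 1.165500
t=0.150000, y=1.165500: f=-2.690925 → y ← 1.165500 + 0.15·(-2.690925) = 0.761861
t=0.300000, y=0.761861: f=-1.694374 → y ← 0.761861 + 0.15·(-1.694374) = 0.507705
t=0.450000, y=0.507705: f=-1.049107 → y ← 0.507705 + 0.15·(-1.049107) = 0.350339
y(0.6) ≈ 0.3503

0.3503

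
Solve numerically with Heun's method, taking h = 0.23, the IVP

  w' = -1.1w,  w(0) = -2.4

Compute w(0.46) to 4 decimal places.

-1.4564

Heun: k1 = f(x_n, w_n); k2 = f(x_n + h, w_n + h·k1); w_{n+1} = w_n + (h/2)·(k1 + k2).
x=0.000000, w=-2.400000:
  k1 = f(0.000000, -2.400000) = 2.640000
  k2 = f(0.230000, -1.792800) = 1.972080
  w ← -2.400000 + (0.23/2)·(2.640000 + 1.972080) = -1.869611
x=0.230000, w=-1.869611:
  k1 = f(0.230000, -1.869611) = 2.056572
  k2 = f(0.460000, -1.396599) = 1.536259
  w ← -1.869611 + (0.23/2)·(2.056572 + 1.536259) = -1.456435
w(0.46) ≈ -1.4564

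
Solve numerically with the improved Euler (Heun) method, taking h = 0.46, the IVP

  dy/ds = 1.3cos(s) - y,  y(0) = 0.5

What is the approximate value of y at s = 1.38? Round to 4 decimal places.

0.6787

Heun: k1 = f(s_n, y_n); k2 = f(s_n + h, y_n + h·k1); y_{n+1} = y_n + (h/2)·(k1 + k2).
s=0.000000, y=0.500000:
  k1 = f(0.000000, 0.500000) = 0.800000
  k2 = f(0.460000, 0.868000) = 0.296868
  y ← 0.500000 + (0.46/2)·(0.800000 + 0.296868) = 0.752280
s=0.460000, y=0.752280:
  k1 = f(0.460000, 0.752280) = 0.412589
  k2 = f(0.920000, 0.942070) = -0.154504
  y ← 0.752280 + (0.46/2)·(0.412589 + (-0.154504)) = 0.811639
s=0.920000, y=0.811639:
  k1 = f(0.920000, 0.811639) = -0.024073
  k2 = f(1.380000, 0.800566) = -0.554032
  y ← 0.811639 + (0.46/2)·(-0.024073 + (-0.554032)) = 0.678675
y(1.38) ≈ 0.6787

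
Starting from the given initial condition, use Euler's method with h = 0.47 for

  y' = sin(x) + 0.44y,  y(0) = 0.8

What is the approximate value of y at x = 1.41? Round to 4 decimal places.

Euler: y_{n+1} = y_n + h·f(x_n, y_n).
x=0.000000, y=0.800000: f=0.352000 → y ← 0.800000 + 0.47·0.352000 = 0.965440
x=0.470000, y=0.965440: f=0.877680 → y ← 0.965440 + 0.47·0.877680 = 1.377950
x=0.940000, y=1.377950: f=1.413856 → y ← 1.377950 + 0.47·1.413856 = 2.042462
y(1.41) ≈ 2.0425

2.0425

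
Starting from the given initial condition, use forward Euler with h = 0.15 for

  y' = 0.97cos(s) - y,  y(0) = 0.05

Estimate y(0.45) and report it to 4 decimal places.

Euler: y_{n+1} = y_n + h·f(s_n, y_n).
s=0.000000, y=0.050000: f=0.920000 → y ← 0.050000 + 0.15·0.920000 = 0.188000
s=0.150000, y=0.188000: f=0.771108 → y ← 0.188000 + 0.15·0.771108 = 0.303666
s=0.300000, y=0.303666: f=0.623010 → y ← 0.303666 + 0.15·0.623010 = 0.397118
y(0.45) ≈ 0.3971

0.3971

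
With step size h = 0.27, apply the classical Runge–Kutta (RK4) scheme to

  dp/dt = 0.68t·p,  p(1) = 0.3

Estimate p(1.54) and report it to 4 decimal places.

RK4: k1 = f(t_n, p_n); k2 = f(t_n + h/2, p_n + (h/2)·k1); k3 = f(t_n + h/2, p_n + (h/2)·k2); k4 = f(t_n + h, p_n + h·k3); p_{n+1} = p_n + (h/6)·(k1 + 2k2 + 2k3 + k4).
t=1.000000, p=0.300000:
  k1 = f(1.000000, 0.300000) = 0.204000
  k2 = f(1.135000, 0.327540) = 0.252795
  k3 = f(1.135000, 0.334127) = 0.257880
  k4 = f(1.270000, 0.369627) = 0.319210
  p ← 0.300000 + (0.27/6)·(k1 + 2k2 + 2k3 + k4) = 0.369505
t=1.270000, p=0.369505:
  k1 = f(1.270000, 0.369505) = 0.319105
  k2 = f(1.405000, 0.412584) = 0.394183
  k3 = f(1.405000, 0.422720) = 0.403867
  k4 = f(1.540000, 0.478549) = 0.501137
  p ← 0.369505 + (0.27/6)·(k1 + 2k2 + 2k3 + k4) = 0.478241
p(1.54) ≈ 0.4782

0.4782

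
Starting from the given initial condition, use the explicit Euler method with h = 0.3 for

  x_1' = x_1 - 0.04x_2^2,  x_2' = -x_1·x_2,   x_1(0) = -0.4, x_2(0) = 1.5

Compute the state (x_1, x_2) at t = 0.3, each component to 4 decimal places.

-0.5470, 1.6800

Euler on (x_1,x_2): x_1_{n+1} = x_1_n + h·x_1', x_2_{n+1} = x_2_n + h·x_2'.
0.000000: (-0.400000, 1.500000); f=(-0.490000, 0.600000) → (-0.547000, 1.680000)
(x_1(0.3), x_2(0.3)) ≈ (-0.5470, 1.6800)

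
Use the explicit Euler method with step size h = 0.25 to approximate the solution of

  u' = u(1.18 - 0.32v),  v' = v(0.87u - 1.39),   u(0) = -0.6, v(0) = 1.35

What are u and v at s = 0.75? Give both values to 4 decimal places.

-1.1176, 0.1615

Euler on (u,v): u_{n+1} = u_n + h·u', v_{n+1} = v_n + h·v'.
0.000000: (-0.600000, 1.350000); f=(-0.448800, -2.581200) → (-0.712200, 0.704700)
0.250000: (-0.712200, 0.704700); f=(-0.679792, -1.416175) → (-0.882148, 0.350656)
0.500000: (-0.882148, 0.350656); f=(-0.941949, -0.756530) → (-1.117635, 0.161524)
(u(0.75), v(0.75)) ≈ (-1.1176, 0.1615)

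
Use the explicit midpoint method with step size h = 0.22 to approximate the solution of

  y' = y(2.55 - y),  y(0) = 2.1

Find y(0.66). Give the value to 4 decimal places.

Midpoint: k1 = f(x_n, y_n); k2 = f(x_n + h/2, y_n + (h/2)·k1); y_{n+1} = y_n + h·k2.
x=0.000000, y=2.100000:
  k1 = f(0.000000, 2.100000) = 0.945000
  k2 = f(0.110000, 2.203950) = 0.762677
  y ← 2.100000 + 0.22·0.762677 = 2.267789
x=0.220000, y=2.267789:
  k1 = f(0.220000, 2.267789) = 0.639995
  k2 = f(0.330000, 2.338188) = 0.495255
  y ← 2.267789 + 0.22·0.495255 = 2.376745
x=0.440000, y=2.376745:
  k1 = f(0.440000, 2.376745) = 0.411783
  k2 = f(0.550000, 2.422041) = 0.309921
  y ← 2.376745 + 0.22·0.309921 = 2.444928
y(0.66) ≈ 2.4449

2.4449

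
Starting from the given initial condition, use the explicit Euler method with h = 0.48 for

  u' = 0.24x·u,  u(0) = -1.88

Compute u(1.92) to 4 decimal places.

Euler: u_{n+1} = u_n + h·f(x_n, u_n).
x=0.000000, u=-1.880000: f=0.000000 → u ← -1.880000 + 0.48·0.000000 = -1.880000
x=0.480000, u=-1.880000: f=-0.216576 → u ← -1.880000 + 0.48·(-0.216576) = -1.983956
x=0.960000, u=-1.983956: f=-0.457104 → u ← -1.983956 + 0.48·(-0.457104) = -2.203366
x=1.440000, u=-2.203366: f=-0.761483 → u ← -2.203366 + 0.48·(-0.761483) = -2.568878
u(1.92) ≈ -2.5689

-2.5689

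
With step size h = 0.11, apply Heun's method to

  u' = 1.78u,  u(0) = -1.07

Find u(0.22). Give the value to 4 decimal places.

Heun: k1 = f(x_n, u_n); k2 = f(x_n + h, u_n + h·k1); u_{n+1} = u_n + (h/2)·(k1 + k2).
x=0.000000, u=-1.070000:
  k1 = f(0.000000, -1.070000) = -1.904600
  k2 = f(0.110000, -1.279506) = -2.277521
  u ← -1.070000 + (0.11/2)·(-1.904600 + (-2.277521)) = -1.300017
x=0.110000, u=-1.300017:
  k1 = f(0.110000, -1.300017) = -2.314030
  k2 = f(0.220000, -1.554560) = -2.767117
  u ← -1.300017 + (0.11/2)·(-2.314030 + (-2.767117)) = -1.579480
u(0.22) ≈ -1.5795

-1.5795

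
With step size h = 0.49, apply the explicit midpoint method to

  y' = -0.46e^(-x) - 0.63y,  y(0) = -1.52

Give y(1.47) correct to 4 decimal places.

-0.8079

Midpoint: k1 = f(x_n, y_n); k2 = f(x_n + h/2, y_n + (h/2)·k1); y_{n+1} = y_n + h·k2.
x=0.000000, y=-1.520000:
  k1 = f(0.000000, -1.520000) = 0.497600
  k2 = f(0.245000, -1.398088) = 0.520751
  y ← -1.520000 + 0.49·0.520751 = -1.264832
x=0.490000, y=-1.264832:
  k1 = f(0.490000, -1.264832) = 0.515036
  k2 = f(0.735000, -1.138648) = 0.496776
  y ← -1.264832 + 0.49·0.496776 = -1.021412
x=0.980000, y=-1.021412:
  k1 = f(0.980000, -1.021412) = 0.470846
  k2 = f(1.225000, -0.906054) = 0.435686
  y ← -1.021412 + 0.49·0.435686 = -0.807926
y(1.47) ≈ -0.8079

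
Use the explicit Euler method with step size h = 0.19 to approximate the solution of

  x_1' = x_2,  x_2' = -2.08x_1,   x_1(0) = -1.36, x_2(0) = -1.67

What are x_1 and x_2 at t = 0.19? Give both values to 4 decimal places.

Euler on (x_1,x_2): x_1_{n+1} = x_1_n + h·x_1', x_2_{n+1} = x_2_n + h·x_2'.
0.000000: (-1.360000, -1.670000); f=(-1.670000, 2.828800) → (-1.677300, -1.132528)
(x_1(0.19), x_2(0.19)) ≈ (-1.6773, -1.1325)

-1.6773, -1.1325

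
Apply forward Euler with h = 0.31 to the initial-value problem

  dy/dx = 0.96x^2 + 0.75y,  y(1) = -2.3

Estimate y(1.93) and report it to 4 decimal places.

-2.4436

Euler: y_{n+1} = y_n + h·f(x_n, y_n).
x=1.000000, y=-2.300000: f=-0.765000 → y ← -2.300000 + 0.31·(-0.765000) = -2.537150
x=1.310000, y=-2.537150: f=-0.255406 → y ← -2.537150 + 0.31·(-0.255406) = -2.616326
x=1.620000, y=-2.616326: f=0.557179 → y ← -2.616326 + 0.31·0.557179 = -2.443600
y(1.93) ≈ -2.4436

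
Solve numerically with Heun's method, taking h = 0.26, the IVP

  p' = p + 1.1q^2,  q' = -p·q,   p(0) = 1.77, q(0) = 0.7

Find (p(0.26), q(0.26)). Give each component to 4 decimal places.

Heun on (p,q): k1 = f(s_n, state_n); k2 = f(s_n + h, state_n + h·k1); state_{n+1} = state_n + (h/2)·(k1 + k2).
0.000000: (1.770000, 0.700000)
  k1 = (2.309000, -1.239000)
  predictor → (2.370340, 0.377860)
  k2 = (2.527396, -0.895657)
  → (2.398731, 0.422495)
(p(0.26), q(0.26)) ≈ (2.3987, 0.4225)

2.3987, 0.4225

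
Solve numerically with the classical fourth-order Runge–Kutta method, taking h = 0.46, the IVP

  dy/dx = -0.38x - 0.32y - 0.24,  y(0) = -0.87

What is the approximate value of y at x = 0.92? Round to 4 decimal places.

RK4: k1 = f(x_n, y_n); k2 = f(x_n + h/2, y_n + (h/2)·k1); k3 = f(x_n + h/2, y_n + (h/2)·k2); k4 = f(x_n + h, y_n + h·k3); y_{n+1} = y_n + (h/6)·(k1 + 2k2 + 2k3 + k4).
x=0.000000, y=-0.870000:
  k1 = f(0.000000, -0.870000) = 0.038400
  k2 = f(0.230000, -0.861168) = -0.051826
  k3 = f(0.230000, -0.881920) = -0.045186
  k4 = f(0.460000, -0.890785) = -0.129749
  y ← -0.870000 + (0.46/6)·(k1 + 2k2 + 2k3 + k4) = -0.891879
x=0.460000, y=-0.891879:
  k1 = f(0.460000, -0.891879) = -0.129399
  k2 = f(0.690000, -0.921640) = -0.207275
  k3 = f(0.690000, -0.939552) = -0.201543
  k4 = f(0.920000, -0.984589) = -0.274532
  y ← -0.891879 + (0.46/6)·(k1 + 2k2 + 2k3 + k4) = -0.985532
y(0.92) ≈ -0.9855

-0.9855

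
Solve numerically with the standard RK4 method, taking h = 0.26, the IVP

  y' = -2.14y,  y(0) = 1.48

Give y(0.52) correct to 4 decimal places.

0.4871

RK4: k1 = f(x_n, y_n); k2 = f(x_n + h/2, y_n + (h/2)·k1); k3 = f(x_n + h/2, y_n + (h/2)·k2); k4 = f(x_n + h, y_n + h·k3); y_{n+1} = y_n + (h/6)·(k1 + 2k2 + 2k3 + k4).
x=0.000000, y=1.480000:
  k1 = f(0.000000, 1.480000) = -3.167200
  k2 = f(0.130000, 1.068264) = -2.286085
  k3 = f(0.130000, 1.182809) = -2.531211
  k4 = f(0.260000, 0.821885) = -1.758834
  y ← 1.480000 + (0.26/6)·(k1 + 2k2 + 2k3 + k4) = 0.849040
x=0.260000, y=0.849040:
  k1 = f(0.260000, 0.849040) = -1.816945
  k2 = f(0.390000, 0.612837) = -1.311471
  k3 = f(0.390000, 0.678548) = -1.452093
  k4 = f(0.520000, 0.471495) = -1.009000
  y ← 0.849040 + (0.26/6)·(k1 + 2k2 + 2k3 + k4) = 0.487073
y(0.52) ≈ 0.4871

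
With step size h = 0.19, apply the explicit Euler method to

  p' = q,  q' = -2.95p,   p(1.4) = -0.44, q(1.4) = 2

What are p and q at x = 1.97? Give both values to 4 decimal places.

0.8001, 2.0746

Euler on (p,q): p_{n+1} = p_n + h·p', q_{n+1} = q_n + h·q'.
1.400000: (-0.440000, 2.000000); f=(2.000000, 1.298000) → (-0.060000, 2.246620)
1.590000: (-0.060000, 2.246620); f=(2.246620, 0.177000) → (0.366858, 2.280250)
1.780000: (0.366858, 2.280250); f=(2.280250, -1.082231) → (0.800105, 2.074626)
(p(1.97), q(1.97)) ≈ (0.8001, 2.0746)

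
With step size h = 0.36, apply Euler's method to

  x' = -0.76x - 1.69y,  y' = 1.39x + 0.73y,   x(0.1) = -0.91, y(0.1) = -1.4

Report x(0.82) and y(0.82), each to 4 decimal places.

Euler on (x,y): x_{n+1} = x_n + h·x', y_{n+1} = y_n + h·y'.
0.100000: (-0.910000, -1.400000); f=(3.057600, -2.286900) → (0.190736, -2.223284)
0.460000: (0.190736, -2.223284); f=(3.612391, -1.357874) → (1.491197, -2.712119)
(x(0.82), y(0.82)) ≈ (1.4912, -2.7121)

1.4912, -2.7121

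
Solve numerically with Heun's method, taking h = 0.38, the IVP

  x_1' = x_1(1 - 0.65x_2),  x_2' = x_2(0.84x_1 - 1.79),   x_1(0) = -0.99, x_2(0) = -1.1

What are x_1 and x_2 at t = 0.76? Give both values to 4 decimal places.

Heun on (x_1,x_2): k1 = f(t_n, state_n); k2 = f(t_n + h, state_n + h·k1); state_{n+1} = state_n + (h/2)·(k1 + k2).
0.000000: (-0.990000, -1.100000)
  k1 = (-1.697850, 2.883760)
  predictor → (-1.635183, -0.004171)
  k2 = (-1.639616, 0.013196)
  → (-1.624119, -0.549578)
0.380000: (-1.624119, -0.549578)
  k1 = (-2.204296, 1.733513)
  predictor → (-2.461751, 0.109157)
  k2 = (-2.287086, -0.421112)
  → (-2.477481, -0.300222)
(x_1(0.76), x_2(0.76)) ≈ (-2.4775, -0.3002)

-2.4775, -0.3002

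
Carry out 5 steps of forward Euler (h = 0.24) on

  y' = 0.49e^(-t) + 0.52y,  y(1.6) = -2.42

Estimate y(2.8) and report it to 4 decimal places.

Euler: y_{n+1} = y_n + h·f(t_n, y_n).
t=1.600000, y=-2.420000: f=-1.159471 → y ← -2.420000 + 0.24·(-1.159471) = -2.698273
t=1.840000, y=-2.698273: f=-1.325281 → y ← -2.698273 + 0.24·(-1.325281) = -3.016341
t=2.080000, y=-3.016341: f=-1.507281 → y ← -3.016341 + 0.24·(-1.507281) = -3.378088
t=2.320000, y=-3.378088: f=-1.708452 → y ← -3.378088 + 0.24·(-1.708452) = -3.788116
t=2.560000, y=-3.788116: f=-1.931941 → y ← -3.788116 + 0.24·(-1.931941) = -4.251782
y(2.8) ≈ -4.2518

-4.2518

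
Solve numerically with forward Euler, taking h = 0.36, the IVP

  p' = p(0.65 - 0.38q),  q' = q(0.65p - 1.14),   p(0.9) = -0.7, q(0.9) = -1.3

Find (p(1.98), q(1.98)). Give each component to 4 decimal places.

Euler on (p,q): p_{n+1} = p_n + h·p', q_{n+1} = q_n + h·q'.
0.900000: (-0.700000, -1.300000); f=(-0.800800, 2.073500) → (-0.988288, -0.553540)
1.260000: (-0.988288, -0.553540); f=(-0.850269, 0.986623) → (-1.294385, -0.198356)
1.620000: (-1.294385, -0.198356); f=(-0.938915, 0.393012) → (-1.632394, -0.056871)
(p(1.98), q(1.98)) ≈ (-1.6324, -0.0569)

-1.6324, -0.0569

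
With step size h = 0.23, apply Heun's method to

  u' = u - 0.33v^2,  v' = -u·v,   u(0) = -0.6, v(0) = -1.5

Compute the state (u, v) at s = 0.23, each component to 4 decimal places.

Heun on (u,v): k1 = f(s_n, state_n); k2 = f(s_n + h, state_n + h·k1); state_{n+1} = state_n + (h/2)·(k1 + k2).
0.000000: (-0.600000, -1.500000)
  k1 = (-1.342500, -0.900000)
  predictor → (-0.908775, -1.707000)
  k2 = (-1.870345, -1.551279)
  → (-0.969477, -1.781897)
(u(0.23), v(0.23)) ≈ (-0.9695, -1.7819)

-0.9695, -1.7819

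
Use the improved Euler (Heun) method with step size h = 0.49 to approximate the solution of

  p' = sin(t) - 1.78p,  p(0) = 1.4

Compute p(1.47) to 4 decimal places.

0.5941

Heun: k1 = f(t_n, p_n); k2 = f(t_n + h, p_n + h·k1); p_{n+1} = p_n + (h/2)·(k1 + k2).
t=0.000000, p=1.400000:
  k1 = f(0.000000, 1.400000) = -2.492000
  k2 = f(0.490000, 0.178920) = 0.152148
  p ← 1.400000 + (0.49/2)·(-2.492000 + 0.152148) = 0.826736
t=0.490000, p=0.826736:
  k1 = f(0.490000, 0.826736) = -1.000965
  k2 = f(0.980000, 0.336264) = 0.231948
  p ← 0.826736 + (0.49/2)·(-1.000965 + 0.231948) = 0.638327
t=0.980000, p=0.638327:
  k1 = f(0.980000, 0.638327) = -0.305725
  k2 = f(1.470000, 0.488522) = 0.125355
  p ← 0.638327 + (0.49/2)·(-0.305725 + 0.125355) = 0.594137
p(1.47) ≈ 0.5941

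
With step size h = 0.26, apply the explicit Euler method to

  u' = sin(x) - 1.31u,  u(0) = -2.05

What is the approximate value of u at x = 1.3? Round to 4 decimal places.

0.1646

Euler: u_{n+1} = u_n + h·f(x_n, u_n).
x=0.000000, u=-2.050000: f=2.685500 → u ← -2.050000 + 0.26·2.685500 = -1.351770
x=0.260000, u=-1.351770: f=2.027899 → u ← -1.351770 + 0.26·2.027899 = -0.824516
x=0.520000, u=-0.824516: f=1.576996 → u ← -0.824516 + 0.26·1.576996 = -0.414497
x=0.780000, u=-0.414497: f=1.246271 → u ← -0.414497 + 0.26·1.246271 = -0.090467
x=1.040000, u=-0.090467: f=0.980916 → u ← -0.090467 + 0.26·0.980916 = 0.164571
u(1.3) ≈ 0.1646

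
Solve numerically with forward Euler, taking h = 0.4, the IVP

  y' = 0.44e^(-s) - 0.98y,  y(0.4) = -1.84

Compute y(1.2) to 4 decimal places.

-0.5294

Euler: y_{n+1} = y_n + h·f(s_n, y_n).
s=0.400000, y=-1.840000: f=2.098141 → y ← -1.840000 + 0.4·2.098141 = -1.000744
s=0.800000, y=-1.000744: f=1.178434 → y ← -1.000744 + 0.4·1.178434 = -0.529370
y(1.2) ≈ -0.5294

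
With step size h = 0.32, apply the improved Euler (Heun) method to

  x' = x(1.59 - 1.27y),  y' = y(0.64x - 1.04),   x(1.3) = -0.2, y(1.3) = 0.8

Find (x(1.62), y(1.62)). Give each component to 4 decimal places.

Heun on (x,y): k1 = f(s_n, state_n); k2 = f(s_n + h, state_n + h·k1); state_{n+1} = state_n + (h/2)·(k1 + k2).
1.300000: (-0.200000, 0.800000)
  k1 = (-0.114800, -0.934400)
  predictor → (-0.236736, 0.500992)
  k2 = (-0.225785, -0.596937)
  → (-0.254494, 0.554986)
(x(1.62), y(1.62)) ≈ (-0.2545, 0.5550)

-0.2545, 0.5550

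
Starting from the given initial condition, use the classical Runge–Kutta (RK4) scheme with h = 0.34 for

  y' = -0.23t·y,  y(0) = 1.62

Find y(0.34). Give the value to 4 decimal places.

RK4: k1 = f(t_n, y_n); k2 = f(t_n + h/2, y_n + (h/2)·k1); k3 = f(t_n + h/2, y_n + (h/2)·k2); k4 = f(t_n + h, y_n + h·k3); y_{n+1} = y_n + (h/6)·(k1 + 2k2 + 2k3 + k4).
t=0.000000, y=1.620000:
  k1 = f(0.000000, 1.620000) = 0.000000
  k2 = f(0.170000, 1.620000) = -0.063342
  k3 = f(0.170000, 1.609232) = -0.062921
  k4 = f(0.340000, 1.598607) = -0.125011
  y ← 1.620000 + (0.34/6)·(k1 + 2k2 + 2k3 + k4) = 1.598606
y(0.34) ≈ 1.5986

1.5986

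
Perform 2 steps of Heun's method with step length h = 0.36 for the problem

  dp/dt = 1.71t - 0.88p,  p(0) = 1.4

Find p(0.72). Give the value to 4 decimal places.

1.1316

Heun: k1 = f(t_n, p_n); k2 = f(t_n + h, p_n + h·k1); p_{n+1} = p_n + (h/2)·(k1 + k2).
t=0.000000, p=1.400000:
  k1 = f(0.000000, 1.400000) = -1.232000
  k2 = f(0.360000, 0.956480) = -0.226102
  p ← 1.400000 + (0.36/2)·(-1.232000 + (-0.226102)) = 1.137542
t=0.360000, p=1.137542:
  k1 = f(0.360000, 1.137542) = -0.385437
  k2 = f(0.720000, 0.998784) = 0.352270
  p ← 1.137542 + (0.36/2)·(-0.385437 + 0.352270) = 1.131572
p(0.72) ≈ 1.1316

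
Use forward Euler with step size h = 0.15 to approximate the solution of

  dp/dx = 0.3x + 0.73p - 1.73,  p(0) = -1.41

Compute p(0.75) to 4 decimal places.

Euler: p_{n+1} = p_n + h·f(x_n, p_n).
x=0.000000, p=-1.410000: f=-2.759300 → p ← -1.410000 + 0.15·(-2.759300) = -1.823895
x=0.150000, p=-1.823895: f=-3.016443 → p ← -1.823895 + 0.15·(-3.016443) = -2.276362
x=0.300000, p=-2.276362: f=-3.301744 → p ← -2.276362 + 0.15·(-3.301744) = -2.771623
x=0.450000, p=-2.771623: f=-3.618285 → p ← -2.771623 + 0.15·(-3.618285) = -3.314366
x=0.600000, p=-3.314366: f=-3.969487 → p ← -3.314366 + 0.15·(-3.969487) = -3.909789
p(0.75) ≈ -3.9098

-3.9098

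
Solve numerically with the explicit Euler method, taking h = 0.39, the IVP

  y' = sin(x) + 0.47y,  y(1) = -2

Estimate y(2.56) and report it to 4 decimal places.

Euler: y_{n+1} = y_n + h·f(x_n, y_n).
x=1.000000, y=-2.000000: f=-0.098529 → y ← -2.000000 + 0.39·(-0.098529) = -2.038426
x=1.390000, y=-2.038426: f=0.025640 → y ← -2.038426 + 0.39·0.025640 = -2.028427
x=1.780000, y=-2.028427: f=0.024836 → y ← -2.028427 + 0.39·0.024836 = -2.018740
x=2.170000, y=-2.018740: f=-0.123023 → y ← -2.018740 + 0.39·(-0.123023) = -2.066719
y(2.56) ≈ -2.0667

-2.0667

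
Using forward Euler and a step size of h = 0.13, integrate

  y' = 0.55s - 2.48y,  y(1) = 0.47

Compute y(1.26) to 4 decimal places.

Euler: y_{n+1} = y_n + h·f(s_n, y_n).
s=1.000000, y=0.470000: f=-0.615600 → y ← 0.470000 + 0.13·(-0.615600) = 0.389972
s=1.130000, y=0.389972: f=-0.345631 → y ← 0.389972 + 0.13·(-0.345631) = 0.345040
y(1.26) ≈ 0.3450

0.3450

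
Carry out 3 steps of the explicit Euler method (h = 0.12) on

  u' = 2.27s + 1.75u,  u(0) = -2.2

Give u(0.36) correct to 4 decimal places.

Euler: u_{n+1} = u_n + h·f(s_n, u_n).
s=0.000000, u=-2.200000: f=-3.850000 → u ← -2.200000 + 0.12·(-3.850000) = -2.662000
s=0.120000, u=-2.662000: f=-4.386100 → u ← -2.662000 + 0.12·(-4.386100) = -3.188332
s=0.240000, u=-3.188332: f=-5.034781 → u ← -3.188332 + 0.12·(-5.034781) = -3.792506
u(0.36) ≈ -3.7925

-3.7925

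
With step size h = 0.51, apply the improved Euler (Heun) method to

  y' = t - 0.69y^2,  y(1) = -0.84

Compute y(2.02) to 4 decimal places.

0.4716

Heun: k1 = f(t_n, y_n); k2 = f(t_n + h, y_n + h·k1); y_{n+1} = y_n + (h/2)·(k1 + k2).
t=1.000000, y=-0.840000:
  k1 = f(1.000000, -0.840000) = 0.513136
  k2 = f(1.510000, -0.578301) = 1.279242
  y ← -0.840000 + (0.51/2)·(0.513136 + 1.279242) = -0.382944
t=1.510000, y=-0.382944:
  k1 = f(1.510000, -0.382944) = 1.408814
  k2 = f(2.020000, 0.335552) = 1.942309
  y ← -0.382944 + (0.51/2)·(1.408814 + 1.942309) = 0.471593
y(2.02) ≈ 0.4716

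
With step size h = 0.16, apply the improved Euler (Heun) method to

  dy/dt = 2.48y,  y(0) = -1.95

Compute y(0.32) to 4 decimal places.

Heun: k1 = f(t_n, y_n); k2 = f(t_n + h, y_n + h·k1); y_{n+1} = y_n + (h/2)·(k1 + k2).
t=0.000000, y=-1.950000:
  k1 = f(0.000000, -1.950000) = -4.836000
  k2 = f(0.160000, -2.723760) = -6.754925
  y ← -1.950000 + (0.16/2)·(-4.836000 + (-6.754925)) = -2.877274
t=0.160000, y=-2.877274:
  k1 = f(0.160000, -2.877274) = -7.135639
  k2 = f(0.320000, -4.018976) = -9.967061
  y ← -2.877274 + (0.16/2)·(-7.135639 + (-9.967061)) = -4.245490
y(0.32) ≈ -4.2455

-4.2455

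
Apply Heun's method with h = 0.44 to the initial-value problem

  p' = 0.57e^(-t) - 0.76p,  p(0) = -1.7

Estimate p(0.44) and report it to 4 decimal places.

-1.0623

Heun: k1 = f(t_n, p_n); k2 = f(t_n + h, p_n + h·k1); p_{n+1} = p_n + (h/2)·(k1 + k2).
t=0.000000, p=-1.700000:
  k1 = f(0.000000, -1.700000) = 1.862000
  k2 = f(0.440000, -0.880720) = 1.036448
  p ← -1.700000 + (0.44/2)·(1.862000 + 1.036448) = -1.062341
p(0.44) ≈ -1.0623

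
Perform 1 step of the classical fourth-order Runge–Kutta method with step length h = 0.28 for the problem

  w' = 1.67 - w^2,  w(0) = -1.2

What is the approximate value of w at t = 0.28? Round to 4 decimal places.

-1.1091

RK4: k1 = f(t_n, w_n); k2 = f(t_n + h/2, w_n + (h/2)·k1); k3 = f(t_n + h/2, w_n + (h/2)·k2); k4 = f(t_n + h, w_n + h·k3); w_{n+1} = w_n + (h/6)·(k1 + 2k2 + 2k3 + k4).
t=0.000000, w=-1.200000:
  k1 = f(0.000000, -1.200000) = 0.230000
  k2 = f(0.140000, -1.167800) = 0.306243
  k3 = f(0.140000, -1.157126) = 0.331060
  k4 = f(0.280000, -1.107303) = 0.443879
  w ← -1.200000 + (0.28/6)·(k1 + 2k2 + 2k3 + k4) = -1.109071
w(0.28) ≈ -1.1091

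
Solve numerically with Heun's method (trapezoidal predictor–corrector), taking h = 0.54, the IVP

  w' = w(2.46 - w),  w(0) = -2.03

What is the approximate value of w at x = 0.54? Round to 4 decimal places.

-22.1574

Heun: k1 = f(x_n, w_n); k2 = f(x_n + h, w_n + h·k1); w_{n+1} = w_n + (h/2)·(k1 + k2).
x=0.000000, w=-2.030000:
  k1 = f(0.000000, -2.030000) = -9.114700
  k2 = f(0.540000, -6.951938) = -65.431209
  w ← -2.030000 + (0.54/2)·(-9.114700 + (-65.431209)) = -22.157396
w(0.54) ≈ -22.1574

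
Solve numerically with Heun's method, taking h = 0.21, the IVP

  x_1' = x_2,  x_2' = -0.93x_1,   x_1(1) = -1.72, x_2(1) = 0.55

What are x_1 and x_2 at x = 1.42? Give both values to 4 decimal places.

-1.3534, 1.1632

Heun on (x_1,x_2): k1 = f(x_n, state_n); k2 = f(x_n + h, state_n + h·k1); state_{n+1} = state_n + (h/2)·(k1 + k2).
1.000000: (-1.720000, 0.550000)
  k1 = (0.550000, 1.599600)
  predictor → (-1.604500, 0.885916)
  k2 = (0.885916, 1.492185)
  → (-1.569229, 0.874637)
1.210000: (-1.569229, 0.874637)
  k1 = (0.874637, 1.459383)
  predictor → (-1.385555, 1.181108)
  k2 = (1.181108, 1.288566)
  → (-1.353376, 1.163172)
(x_1(1.42), x_2(1.42)) ≈ (-1.3534, 1.1632)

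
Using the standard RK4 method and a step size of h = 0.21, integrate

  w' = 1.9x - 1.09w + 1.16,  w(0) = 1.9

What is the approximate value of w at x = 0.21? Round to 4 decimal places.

1.7679

RK4: k1 = f(x_n, w_n); k2 = f(x_n + h/2, w_n + (h/2)·k1); k3 = f(x_n + h/2, w_n + (h/2)·k2); k4 = f(x_n + h, w_n + h·k3); w_{n+1} = w_n + (h/6)·(k1 + 2k2 + 2k3 + k4).
x=0.000000, w=1.900000:
  k1 = f(0.000000, 1.900000) = -0.911000
  k2 = f(0.105000, 1.804345) = -0.607236
  k3 = f(0.105000, 1.836240) = -0.642002
  k4 = f(0.210000, 1.765180) = -0.365046
  w ← 1.900000 + (0.21/6)·(k1 + 2k2 + 2k3 + k4) = 1.767892
w(0.21) ≈ 1.7679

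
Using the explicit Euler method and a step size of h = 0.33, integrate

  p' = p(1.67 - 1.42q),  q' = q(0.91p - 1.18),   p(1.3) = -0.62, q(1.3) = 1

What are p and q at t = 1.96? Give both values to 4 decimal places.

-0.9075, 0.1736

Euler on (p,q): p_{n+1} = p_n + h·p', q_{n+1} = q_n + h·q'.
1.300000: (-0.620000, 1.000000); f=(-0.155000, -1.744200) → (-0.671150, 0.424414)
1.630000: (-0.671150, 0.424414); f=(-0.716340, -0.760018) → (-0.907542, 0.173608)
(p(1.96), q(1.96)) ≈ (-0.9075, 0.1736)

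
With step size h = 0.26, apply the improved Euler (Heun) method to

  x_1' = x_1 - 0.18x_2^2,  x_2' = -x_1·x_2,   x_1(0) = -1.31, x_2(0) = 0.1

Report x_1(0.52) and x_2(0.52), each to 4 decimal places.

-2.1954, 0.2363

Heun on (x_1,x_2): k1 = f(s_n, state_n); k2 = f(s_n + h, state_n + h·k1); state_{n+1} = state_n + (h/2)·(k1 + k2).
0.000000: (-1.310000, 0.100000)
  k1 = (-1.311800, 0.131000)
  predictor → (-1.651068, 0.134060)
  k2 = (-1.654303, 0.221342)
  → (-1.695593, 0.145804)
0.260000: (-1.695593, 0.145804)
  k1 = (-1.699420, 0.247225)
  predictor → (-2.137443, 0.210083)
  k2 = (-2.145387, 0.449040)
  → (-2.195418, 0.236319)
(x_1(0.52), x_2(0.52)) ≈ (-2.1954, 0.2363)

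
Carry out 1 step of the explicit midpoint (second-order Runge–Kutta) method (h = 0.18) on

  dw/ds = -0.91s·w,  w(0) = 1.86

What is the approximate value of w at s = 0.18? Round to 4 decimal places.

Midpoint: k1 = f(s_n, w_n); k2 = f(s_n + h/2, w_n + (h/2)·k1); w_{n+1} = w_n + h·k2.
s=0.000000, w=1.860000:
  k1 = f(0.000000, 1.860000) = 0.000000
  k2 = f(0.090000, 1.860000) = -0.152334
  w ← 1.860000 + 0.18·(-0.152334) = 1.832580
w(0.18) ≈ 1.8326

1.8326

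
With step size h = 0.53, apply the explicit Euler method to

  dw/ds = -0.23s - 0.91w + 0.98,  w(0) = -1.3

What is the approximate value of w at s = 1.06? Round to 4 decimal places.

Euler: w_{n+1} = w_n + h·f(s_n, w_n).
s=0.000000, w=-1.300000: f=2.163000 → w ← -1.300000 + 0.53·2.163000 = -0.153610
s=0.530000, w=-0.153610: f=0.997885 → w ← -0.153610 + 0.53·0.997885 = 0.375269
w(1.06) ≈ 0.3753

0.3753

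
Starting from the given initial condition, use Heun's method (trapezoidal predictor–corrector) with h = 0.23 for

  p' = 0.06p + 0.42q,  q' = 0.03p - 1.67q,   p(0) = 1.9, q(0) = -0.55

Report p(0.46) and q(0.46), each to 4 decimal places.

1.8815, -0.2439

Heun on (p,q): k1 = f(s_n, state_n); k2 = f(s_n + h, state_n + h·k1); state_{n+1} = state_n + (h/2)·(k1 + k2).
0.000000: (1.900000, -0.550000)
  k1 = (-0.117000, 0.975500)
  predictor → (1.873090, -0.325635)
  k2 = (-0.024381, 0.600003)
  → (1.883741, -0.368817)
0.230000: (1.883741, -0.368817)
  k1 = (-0.041879, 0.672437)
  predictor → (1.874109, -0.214157)
  k2 = (0.022501, 0.413865)
  → (1.881513, -0.243892)
(p(0.46), q(0.46)) ≈ (1.8815, -0.2439)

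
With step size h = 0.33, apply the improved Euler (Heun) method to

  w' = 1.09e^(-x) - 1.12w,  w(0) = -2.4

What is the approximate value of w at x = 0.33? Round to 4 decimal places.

-1.4342

Heun: k1 = f(x_n, w_n); k2 = f(x_n + h, w_n + h·k1); w_{n+1} = w_n + (h/2)·(k1 + k2).
x=0.000000, w=-2.400000:
  k1 = f(0.000000, -2.400000) = 3.778000
  k2 = f(0.330000, -1.153260) = 2.075278
  w ← -2.400000 + (0.33/2)·(3.778000 + 2.075278) = -1.434209
w(0.33) ≈ -1.4342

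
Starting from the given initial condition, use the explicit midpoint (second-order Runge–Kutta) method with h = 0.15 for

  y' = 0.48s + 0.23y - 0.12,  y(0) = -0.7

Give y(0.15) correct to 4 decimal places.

Midpoint: k1 = f(s_n, y_n); k2 = f(s_n + h/2, y_n + (h/2)·k1); y_{n+1} = y_n + h·k2.
s=0.000000, y=-0.700000:
  k1 = f(0.000000, -0.700000) = -0.281000
  k2 = f(0.075000, -0.721075) = -0.249847
  y ← -0.700000 + 0.15·(-0.249847) = -0.737477
y(0.15) ≈ -0.7375

-0.7375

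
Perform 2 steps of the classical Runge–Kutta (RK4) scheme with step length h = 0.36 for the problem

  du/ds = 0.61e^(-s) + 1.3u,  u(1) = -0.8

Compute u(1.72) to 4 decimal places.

-1.8380

RK4: k1 = f(s_n, u_n); k2 = f(s_n + h/2, u_n + (h/2)·k1); k3 = f(s_n + h/2, u_n + (h/2)·k2); k4 = f(s_n + h, u_n + h·k3); u_{n+1} = u_n + (h/6)·(k1 + 2k2 + 2k3 + k4).
s=1.000000, u=-0.800000:
  k1 = f(1.000000, -0.800000) = -0.815594
  k2 = f(1.180000, -0.946807) = -1.043409
  k3 = f(1.180000, -0.987814) = -1.096718
  k4 = f(1.360000, -1.194818) = -1.396701
  u ← -0.800000 + (0.36/6)·(k1 + 2k2 + 2k3 + k4) = -1.189553
s=1.360000, u=-1.189553:
  k1 = f(1.360000, -1.189553) = -1.389856
  k2 = f(1.540000, -1.439727) = -1.740872
  k3 = f(1.540000, -1.502910) = -1.823010
  k4 = f(1.720000, -1.845837) = -2.290357
  u ← -1.189553 + (0.36/6)·(k1 + 2k2 + 2k3 + k4) = -1.838032
u(1.72) ≈ -1.8380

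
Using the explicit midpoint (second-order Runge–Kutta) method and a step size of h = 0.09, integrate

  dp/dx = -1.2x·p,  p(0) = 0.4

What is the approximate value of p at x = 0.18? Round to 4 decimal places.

Midpoint: k1 = f(x_n, p_n); k2 = f(x_n + h/2, p_n + (h/2)·k1); p_{n+1} = p_n + h·k2.
x=0.000000, p=0.400000:
  k1 = f(0.000000, 0.400000) = 0.000000
  k2 = f(0.045000, 0.400000) = -0.021600
  p ← 0.400000 + 0.09·(-0.021600) = 0.398056
x=0.090000, p=0.398056:
  k1 = f(0.090000, 0.398056) = -0.042990
  k2 = f(0.135000, 0.396121) = -0.064172
  p ← 0.398056 + 0.09·(-0.064172) = 0.392281
p(0.18) ≈ 0.3923

0.3923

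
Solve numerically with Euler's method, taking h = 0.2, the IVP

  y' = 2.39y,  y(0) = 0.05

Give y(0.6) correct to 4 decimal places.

Euler: y_{n+1} = y_n + h·f(s_n, y_n).
s=0.000000, y=0.050000: f=0.119500 → y ← 0.050000 + 0.2·0.119500 = 0.073900
s=0.200000, y=0.073900: f=0.176621 → y ← 0.073900 + 0.2·0.176621 = 0.109224
s=0.400000, y=0.109224: f=0.261046 → y ← 0.109224 + 0.2·0.261046 = 0.161433
y(0.6) ≈ 0.1614

0.1614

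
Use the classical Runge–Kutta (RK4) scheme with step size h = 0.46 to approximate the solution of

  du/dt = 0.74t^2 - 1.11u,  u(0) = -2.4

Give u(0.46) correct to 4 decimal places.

RK4: k1 = f(t_n, u_n); k2 = f(t_n + h/2, u_n + (h/2)·k1); k3 = f(t_n + h/2, u_n + (h/2)·k2); k4 = f(t_n + h, u_n + h·k3); u_{n+1} = u_n + (h/6)·(k1 + 2k2 + 2k3 + k4).
t=0.000000, u=-2.400000:
  k1 = f(0.000000, -2.400000) = 2.664000
  k2 = f(0.230000, -1.787280) = 2.023027
  k3 = f(0.230000, -1.934704) = 2.186667
  k4 = f(0.460000, -1.394133) = 1.704072
  u ← -2.400000 + (0.46/6)·(k1 + 2k2 + 2k3 + k4) = -1.419628
u(0.46) ≈ -1.4196

-1.4196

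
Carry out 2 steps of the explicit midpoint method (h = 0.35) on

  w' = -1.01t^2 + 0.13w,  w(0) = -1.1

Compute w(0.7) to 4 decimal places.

-1.3145

Midpoint: k1 = f(t_n, w_n); k2 = f(t_n + h/2, w_n + (h/2)·k1); w_{n+1} = w_n + h·k2.
t=0.000000, w=-1.100000:
  k1 = f(0.000000, -1.100000) = -0.143000
  k2 = f(0.175000, -1.125025) = -0.177185
  w ← -1.100000 + 0.35·(-0.177185) = -1.162015
t=0.350000, w=-1.162015:
  k1 = f(0.350000, -1.162015) = -0.274787
  k2 = f(0.525000, -1.210102) = -0.435695
  w ← -1.162015 + 0.35·(-0.435695) = -1.314508
w(0.7) ≈ -1.3145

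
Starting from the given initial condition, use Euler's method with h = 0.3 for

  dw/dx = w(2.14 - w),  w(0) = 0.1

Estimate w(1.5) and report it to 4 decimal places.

Euler: w_{n+1} = w_n + h·f(x_n, w_n).
x=0.000000, w=0.100000: f=0.204000 → w ← 0.100000 + 0.3·0.204000 = 0.161200
x=0.300000, w=0.161200: f=0.318983 → w ← 0.161200 + 0.3·0.318983 = 0.256895
x=0.600000, w=0.256895: f=0.483760 → w ← 0.256895 + 0.3·0.483760 = 0.402023
x=0.900000, w=0.402023: f=0.698706 → w ← 0.402023 + 0.3·0.698706 = 0.611635
x=1.200000, w=0.611635: f=0.934801 → w ← 0.611635 + 0.3·0.934801 = 0.892075
w(1.5) ≈ 0.8921

0.8921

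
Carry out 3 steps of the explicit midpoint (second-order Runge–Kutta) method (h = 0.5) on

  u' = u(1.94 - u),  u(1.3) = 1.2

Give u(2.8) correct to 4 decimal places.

Midpoint: k1 = f(x_n, u_n); k2 = f(x_n + h/2, u_n + (h/2)·k1); u_{n+1} = u_n + h·k2.
x=1.300000, u=1.200000:
  k1 = f(1.300000, 1.200000) = 0.888000
  k2 = f(1.550000, 1.422000) = 0.736596
  u ← 1.200000 + 0.5·0.736596 = 1.568298
x=1.800000, u=1.568298:
  k1 = f(1.800000, 1.568298) = 0.582940
  k2 = f(2.050000, 1.714033) = 0.387315
  u ← 1.568298 + 0.5·0.387315 = 1.761956
x=2.300000, u=1.761956:
  k1 = f(2.300000, 1.761956) = 0.313706
  k2 = f(2.550000, 1.840382) = 0.183335
  u ← 1.761956 + 0.5·0.183335 = 1.853623
u(2.8) ≈ 1.8536

1.8536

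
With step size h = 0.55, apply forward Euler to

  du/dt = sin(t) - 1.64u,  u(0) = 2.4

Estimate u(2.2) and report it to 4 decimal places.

Euler: u_{n+1} = u_n + h·f(t_n, u_n).
t=0.000000, u=2.400000: f=-3.936000 → u ← 2.400000 + 0.55·(-3.936000) = 0.235200
t=0.550000, u=0.235200: f=0.136959 → u ← 0.235200 + 0.55·0.136959 = 0.310528
t=1.100000, u=0.310528: f=0.381942 → u ← 0.310528 + 0.55·0.381942 = 0.520596
t=1.650000, u=0.520596: f=0.143088 → u ← 0.520596 + 0.55·0.143088 = 0.599294
u(2.2) ≈ 0.5993

0.5993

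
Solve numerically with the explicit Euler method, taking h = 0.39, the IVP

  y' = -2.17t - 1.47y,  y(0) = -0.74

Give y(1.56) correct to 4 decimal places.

Euler: y_{n+1} = y_n + h·f(t_n, y_n).
t=0.000000, y=-0.740000: f=1.087800 → y ← -0.740000 + 0.39·1.087800 = -0.315758
t=0.390000, y=-0.315758: f=-0.382136 → y ← -0.315758 + 0.39·(-0.382136) = -0.464791
t=0.780000, y=-0.464791: f=-1.009357 → y ← -0.464791 + 0.39·(-1.009357) = -0.858440
t=1.170000, y=-0.858440: f=-1.276993 → y ← -0.858440 + 0.39·(-1.276993) = -1.356467
y(1.56) ≈ -1.3565

-1.3565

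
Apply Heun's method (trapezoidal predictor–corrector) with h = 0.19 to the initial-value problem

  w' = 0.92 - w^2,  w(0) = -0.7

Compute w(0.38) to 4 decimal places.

-0.4925

Heun: k1 = f(t_n, w_n); k2 = f(t_n + h, w_n + h·k1); w_{n+1} = w_n + (h/2)·(k1 + k2).
t=0.000000, w=-0.700000:
  k1 = f(0.000000, -0.700000) = 0.430000
  k2 = f(0.190000, -0.618300) = 0.537705
  w ← -0.700000 + (0.19/2)·(0.430000 + 0.537705) = -0.608068
t=0.190000, w=-0.608068:
  k1 = f(0.190000, -0.608068) = 0.550253
  k2 = f(0.380000, -0.503520) = 0.666468
  w ← -0.608068 + (0.19/2)·(0.550253 + 0.666468) = -0.492480
w(0.38) ≈ -0.4925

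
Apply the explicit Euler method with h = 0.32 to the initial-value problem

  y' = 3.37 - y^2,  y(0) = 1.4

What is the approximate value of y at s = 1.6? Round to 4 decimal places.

Euler: y_{n+1} = y_n + h·f(s_n, y_n).
s=0.000000, y=1.400000: f=1.410000 → y ← 1.400000 + 0.32·1.410000 = 1.851200
s=0.320000, y=1.851200: f=-0.056941 → y ← 1.851200 + 0.32·(-0.056941) = 1.832979
s=0.640000, y=1.832979: f=0.010189 → y ← 1.832979 + 0.32·0.010189 = 1.836239
s=0.960000, y=1.836239: f=-0.001774 → y ← 1.836239 + 0.32·(-0.001774) = 1.835671
s=1.280000, y=1.835671: f=0.000311 → y ← 1.835671 + 0.32·0.000311 = 1.835771
y(1.6) ≈ 1.8358

1.8358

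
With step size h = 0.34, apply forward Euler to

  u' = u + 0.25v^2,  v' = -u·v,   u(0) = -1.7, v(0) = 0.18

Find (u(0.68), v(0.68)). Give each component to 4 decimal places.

Euler on (u,v): u_{n+1} = u_n + h·u', v_{n+1} = v_n + h·v'.
0.000000: (-1.700000, 0.180000); f=(-1.691900, 0.306000) → (-2.275246, 0.284040)
0.340000: (-2.275246, 0.284040); f=(-2.255076, 0.646261) → (-3.041972, 0.503769)
(u(0.68), v(0.68)) ≈ (-3.0420, 0.5038)

-3.0420, 0.5038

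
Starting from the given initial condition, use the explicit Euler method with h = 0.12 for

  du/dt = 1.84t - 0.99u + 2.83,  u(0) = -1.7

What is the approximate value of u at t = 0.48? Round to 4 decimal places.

Euler: u_{n+1} = u_n + h·f(t_n, u_n).
t=0.000000, u=-1.700000: f=4.513000 → u ← -1.700000 + 0.12·4.513000 = -1.158440
t=0.120000, u=-1.158440: f=4.197656 → u ← -1.158440 + 0.12·4.197656 = -0.654721
t=0.240000, u=-0.654721: f=3.919774 → u ← -0.654721 + 0.12·3.919774 = -0.184348
t=0.360000, u=-0.184348: f=3.674905 → u ← -0.184348 + 0.12·3.674905 = 0.256640
u(0.48) ≈ 0.2566

0.2566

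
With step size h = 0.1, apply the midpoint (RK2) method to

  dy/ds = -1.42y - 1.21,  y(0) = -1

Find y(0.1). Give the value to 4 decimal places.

Midpoint: k1 = f(s_n, y_n); k2 = f(s_n + h/2, y_n + (h/2)·k1); y_{n+1} = y_n + h·k2.
s=0.000000, y=-1.000000:
  k1 = f(0.000000, -1.000000) = 0.210000
  k2 = f(0.050000, -0.989500) = 0.195090
  y ← -1.000000 + 0.1·0.195090 = -0.980491
y(0.1) ≈ -0.9805

-0.9805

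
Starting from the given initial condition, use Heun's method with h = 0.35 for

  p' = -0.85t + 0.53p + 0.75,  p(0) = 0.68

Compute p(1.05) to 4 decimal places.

1.6754

Heun: k1 = f(t_n, p_n); k2 = f(t_n + h, p_n + h·k1); p_{n+1} = p_n + (h/2)·(k1 + k2).
t=0.000000, p=0.680000:
  k1 = f(0.000000, 0.680000) = 1.110400
  k2 = f(0.350000, 1.068640) = 1.018879
  p ← 0.680000 + (0.35/2)·(1.110400 + 1.018879) = 1.052624
t=0.350000, p=1.052624:
  k1 = f(0.350000, 1.052624) = 1.010391
  k2 = f(0.700000, 1.406261) = 0.900318
  p ← 1.052624 + (0.35/2)·(1.010391 + 0.900318) = 1.386998
t=0.700000, p=1.386998:
  k1 = f(0.700000, 1.386998) = 0.890109
  k2 = f(1.050000, 1.698536) = 0.757724
  p ← 1.386998 + (0.35/2)·(0.890109 + 0.757724) = 1.675369
p(1.05) ≈ 1.6754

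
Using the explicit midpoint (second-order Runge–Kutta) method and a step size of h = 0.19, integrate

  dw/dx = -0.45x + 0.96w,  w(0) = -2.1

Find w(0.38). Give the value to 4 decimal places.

Midpoint: k1 = f(x_n, w_n); k2 = f(x_n + h/2, w_n + (h/2)·k1); w_{n+1} = w_n + h·k2.
x=0.000000, w=-2.100000:
  k1 = f(0.000000, -2.100000) = -2.016000
  k2 = f(0.095000, -2.291520) = -2.242609
  w ← -2.100000 + 0.19·(-2.242609) = -2.526096
x=0.190000, w=-2.526096:
  k1 = f(0.190000, -2.526096) = -2.510552
  k2 = f(0.285000, -2.764598) = -2.782264
  w ← -2.526096 + 0.19·(-2.782264) = -3.054726
w(0.38) ≈ -3.0547

-3.0547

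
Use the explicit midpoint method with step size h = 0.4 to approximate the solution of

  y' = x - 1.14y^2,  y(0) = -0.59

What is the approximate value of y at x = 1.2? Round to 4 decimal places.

Midpoint: k1 = f(x_n, y_n); k2 = f(x_n + h/2, y_n + (h/2)·k1); y_{n+1} = y_n + h·k2.
x=0.000000, y=-0.590000:
  k1 = f(0.000000, -0.590000) = -0.396834
  k2 = f(0.200000, -0.669367) = -0.310779
  y ← -0.590000 + 0.4·(-0.310779) = -0.714312
x=0.400000, y=-0.714312:
  k1 = f(0.400000, -0.714312) = -0.181675
  k2 = f(0.600000, -0.750647) = -0.042356
  y ← -0.714312 + 0.4·(-0.042356) = -0.731254
x=0.800000, y=-0.731254:
  k1 = f(0.800000, -0.731254) = 0.190405
  k2 = f(1.000000, -0.693173) = 0.452242
  y ← -0.731254 + 0.4·0.452242 = -0.550357
y(1.2) ≈ -0.5504

-0.5504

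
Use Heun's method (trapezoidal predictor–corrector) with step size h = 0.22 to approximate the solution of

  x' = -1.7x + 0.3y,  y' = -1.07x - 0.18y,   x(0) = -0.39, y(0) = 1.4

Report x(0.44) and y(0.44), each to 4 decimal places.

-0.0606, 1.3785

Heun on (x,y): k1 = f(t_n, state_n); k2 = f(t_n + h, state_n + h·k1); state_{n+1} = state_n + (h/2)·(k1 + k2).
0.000000: (-0.390000, 1.400000)
  k1 = (1.083000, 0.165300)
  predictor → (-0.151740, 1.436366)
  k2 = (0.688868, -0.096184)
  → (-0.195095, 1.407603)
0.220000: (-0.195095, 1.407603)
  k1 = (0.753942, -0.044617)
  predictor → (-0.029227, 1.397787)
  k2 = (0.469023, -0.220328)
  → (-0.060568, 1.378459)
(x(0.44), y(0.44)) ≈ (-0.0606, 1.3785)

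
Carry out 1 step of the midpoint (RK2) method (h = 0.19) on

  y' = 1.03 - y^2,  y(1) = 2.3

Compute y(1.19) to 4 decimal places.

Midpoint: k1 = f(x_n, y_n); k2 = f(x_n + h/2, y_n + (h/2)·k1); y_{n+1} = y_n + h·k2.
x=1.000000, y=2.300000:
  k1 = f(1.000000, 2.300000) = -4.260000
  k2 = f(1.095000, 1.895300) = -2.562162
  y ← 2.300000 + 0.19·(-2.562162) = 1.813189
y(1.19) ≈ 1.8132

1.8132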